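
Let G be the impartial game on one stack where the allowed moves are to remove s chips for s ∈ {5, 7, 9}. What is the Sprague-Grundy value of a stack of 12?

Grundy values for subtraction set {5, 7, 9}:
g(0) = mex{} = 0
g(1) = mex{} = 0
g(2) = mex{} = 0
g(3) = mex{} = 0
g(4) = mex{} = 0
g(5) = mex{0} = 1
g(6) = mex{0} = 1
g(7) = mex{0} = 1
g(8) = mex{0} = 1
g(9) = mex{0} = 1
g(10) = mex{0,1} = 2
g(11) = mex{0,1} = 2
g(12) = mex{0,1} = 2
So g(12) = 2.

2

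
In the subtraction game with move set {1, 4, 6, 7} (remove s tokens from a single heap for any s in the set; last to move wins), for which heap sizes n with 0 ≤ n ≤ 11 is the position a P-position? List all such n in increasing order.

0, 2, 5, 10

Compute g(0), g(1), … for moves {1, 4, 6, 7}:
k:     0  1  2  3  4  5  6  7  8  9 10 11
g(k):  0  1  0  1  2  0  1  2  3  2  0  1
The P-positions (g = 0) in 0..11 are 0, 2, 5, 10.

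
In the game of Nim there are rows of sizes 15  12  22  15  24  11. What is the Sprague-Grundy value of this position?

Nim-sum: 15 XOR 12 XOR 22 XOR 15 XOR 24 XOR 11 = 9.

9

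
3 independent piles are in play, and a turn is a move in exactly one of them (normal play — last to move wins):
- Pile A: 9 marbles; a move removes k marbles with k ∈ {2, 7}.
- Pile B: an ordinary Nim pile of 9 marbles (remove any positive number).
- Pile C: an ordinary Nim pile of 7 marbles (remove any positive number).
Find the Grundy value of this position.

14

Grundy values for pile A (subtraction set {2, 7}):
g(0) = mex{} = 0
g(1) = mex{} = 0
g(2) = mex{0} = 1
g(3) = mex{0} = 1
g(4) = mex{1} = 0
g(5) = mex{1} = 0
g(6) = mex{0} = 1
g(7) = mex{0} = 1
g(8) = mex{0,1} = 2
g(9) = mex{1} = 0
So g(9) = 0.
Pile B is a plain Nim pile of size 9, so its Grundy value is 9.
Pile C is a plain Nim pile of size 7, so its Grundy value is 7.
The value of a disjunctive sum is the nim-sum of the parts.
Combined value = 0 ⊕ 9 ⊕ 7 = 14.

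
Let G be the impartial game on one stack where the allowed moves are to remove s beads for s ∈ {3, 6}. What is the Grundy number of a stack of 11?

Build the Grundy sequence with g(k) = mex{g(k−s) : s ∈ {3, 6}, s ≤ k}:
k:     0  1  2  3  4  5  6  7  8  9 10 11
g(k):  0  0  0  1  1  1  2  2  2  0  0  0
So g(11) = 0.

0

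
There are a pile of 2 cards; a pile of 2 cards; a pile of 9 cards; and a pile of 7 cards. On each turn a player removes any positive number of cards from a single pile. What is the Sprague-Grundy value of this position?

Compute the nim-sum pairwise:
2 XOR 2 = 0
0 XOR 9 = 9
9 XOR 7 = 14

14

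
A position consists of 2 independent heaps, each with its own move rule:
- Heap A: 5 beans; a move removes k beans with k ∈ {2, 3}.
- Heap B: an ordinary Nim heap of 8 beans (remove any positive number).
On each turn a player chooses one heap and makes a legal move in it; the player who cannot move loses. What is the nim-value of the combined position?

8

Grundy values for heap A (subtraction set {2, 3}):
k:     0  1  2  3  4  5
g(k):  0  0  1  1  2  0
So g(5) = 0.
Heap B is a plain Nim heap of size 8, so its Grundy value is 8.
The value of a disjunctive sum is the nim-sum of the parts.
Combined value = 0 ⊕ 8 = 8.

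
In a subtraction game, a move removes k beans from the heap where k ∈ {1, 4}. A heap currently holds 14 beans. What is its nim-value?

Grundy values for subtraction set {1, 4}:
k:     0  1  2  3  4  5  6  7  8  9 10 11 12 13 14
g(k):  0  1  0  1  2  0  1  0  1  2  0  1  0  1  2
So g(14) = 2.

2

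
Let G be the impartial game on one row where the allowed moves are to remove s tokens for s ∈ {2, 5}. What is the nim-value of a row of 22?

Grundy values for subtraction set {2, 5}:
k:     0  1  2  3  4  5  6  7  8  9 10 11 12 13 14 15 16 17 18 19 20 21 22
g(k):  0  0  1  1  0  2  1  0  0  1  1  0  2  1  0  0  1  1  0  2  1  0  0
So g(22) = 0.

0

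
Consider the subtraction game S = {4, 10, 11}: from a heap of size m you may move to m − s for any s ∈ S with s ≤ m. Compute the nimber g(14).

Compute g(0), g(1), … for moves {4, 10, 11}:
k:     0  1  2  3  4  5  6  7  8  9 10 11 12 13 14
g(k):  0  0  0  0  1  1  1  1  0  0  2  2  1  1  3
So g(14) = 3.

3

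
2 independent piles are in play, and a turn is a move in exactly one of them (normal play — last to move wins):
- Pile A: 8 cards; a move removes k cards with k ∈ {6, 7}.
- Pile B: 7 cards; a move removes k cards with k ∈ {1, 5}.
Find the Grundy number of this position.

0

Build the Grundy sequence for pile A with g(k) = mex{g(k−s) : s ∈ {6, 7}, s ≤ k}:
k:     0  1  2  3  4  5  6  7  8
g(k):  0  0  0  0  0  0  1  1  1
So g(8) = 1.
Build the Grundy sequence for pile B with g(k) = mex{g(k−s) : s ∈ {1, 5}, s ≤ k}:
g(0) = mex{} = 0
g(1) = mex{0} = 1
g(2) = mex{1} = 0
g(3) = mex{0} = 1
g(4) = mex{1} = 0
g(5) = mex{0} = 1
g(6) = mex{1} = 0
g(7) = mex{0} = 1
So g(7) = 1.
The value of a disjunctive sum is the nim-sum of the parts.
Combined value = 1 XOR 1 = 0.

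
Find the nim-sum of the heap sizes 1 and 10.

Nim-sum: 1 ⊕ 10 = 11.

11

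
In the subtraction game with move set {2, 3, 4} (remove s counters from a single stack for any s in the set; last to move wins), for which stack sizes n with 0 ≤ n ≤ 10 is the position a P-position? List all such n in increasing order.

0, 1, 6, 7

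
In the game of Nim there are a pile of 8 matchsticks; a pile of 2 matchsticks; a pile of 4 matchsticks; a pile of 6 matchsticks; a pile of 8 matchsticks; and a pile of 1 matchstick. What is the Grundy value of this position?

Nim-sum: 8 XOR 2 XOR 4 XOR 6 XOR 8 XOR 1 = 1.

1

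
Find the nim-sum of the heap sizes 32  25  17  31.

55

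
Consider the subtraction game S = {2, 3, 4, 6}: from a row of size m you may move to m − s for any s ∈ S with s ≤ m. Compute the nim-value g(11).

Compute g(0), g(1), … for moves {2, 3, 4, 6}:
g(0) = mex{} = 0
g(1) = mex{} = 0
g(2) = mex{0} = 1
g(3) = mex{0} = 1
g(4) = mex{0,1} = 2
g(5) = mex{0,1} = 2
g(6) = mex{0,1,2} = 3
g(7) = mex{0,1,2} = 3
g(8) = mex{1,2,3} = 0
g(9) = mex{1,2,3} = 0
g(10) = mex{0,2,3} = 1
g(11) = mex{0,2,3} = 1
So g(11) = 1.

1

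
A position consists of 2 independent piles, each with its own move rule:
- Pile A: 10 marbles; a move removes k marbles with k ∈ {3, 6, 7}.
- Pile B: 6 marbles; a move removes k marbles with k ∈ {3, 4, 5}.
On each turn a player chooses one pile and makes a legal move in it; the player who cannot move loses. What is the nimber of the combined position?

2

For pile A, compute g(0), g(1), … with moves {3, 6, 7}:
g(0) = mex{} = 0
g(1) = mex{} = 0
g(2) = mex{} = 0
g(3) = mex{0} = 1
g(4) = mex{0} = 1
g(5) = mex{0} = 1
g(6) = mex{0,1} = 2
g(7) = mex{0,1} = 2
g(8) = mex{0,1} = 2
g(9) = mex{0,1,2} = 3
g(10) = mex{1,2} = 0
So g(10) = 0.
Grundy values for pile B (subtraction set {3, 4, 5}):
k:     0  1  2  3  4  5  6
g(k):  0  0  0  1  1  1  2
So g(6) = 2.
By the Sprague-Grundy theorem, the Grundy value of a sum of independent games is the XOR of the component values.
Combined value = 0 ⊕ 2 = 2.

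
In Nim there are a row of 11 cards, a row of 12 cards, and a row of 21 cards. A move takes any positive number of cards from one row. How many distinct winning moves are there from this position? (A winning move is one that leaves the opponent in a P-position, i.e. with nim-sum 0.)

1

Compute the nim-sum pairwise:
11 ⊕ 12 = 7
7 ⊕ 21 = 18
The overall nim-sum is X = 18. A row of size p has a winning move iff p XOR X < p (reduce it to p XOR X).
  11: 11 XOR 18 = 25 ≥ 11 — no move.
  12: 12 XOR 18 = 30 ≥ 12 — no move.
  21: 21 XOR 18 = 7 < 21 — winning move (to 7).
That gives 1 winning move.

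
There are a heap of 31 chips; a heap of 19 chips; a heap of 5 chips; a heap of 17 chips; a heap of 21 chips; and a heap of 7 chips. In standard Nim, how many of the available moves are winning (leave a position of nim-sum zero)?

1

Compute the nim-sum pairwise:
31 ^ 19 = 12
12 ^ 5 = 9
9 ^ 17 = 24
24 ^ 21 = 13
13 ^ 7 = 10
The overall nim-sum is X = 10. A heap of size p has a winning move iff p XOR X < p (reduce it to p XOR X).
  31: 31 XOR 10 = 21 < 31 — winning move (to 21).
  19: 19 XOR 10 = 25 ≥ 19 — no move.
  5: 5 XOR 10 = 15 ≥ 5 — no move.
  17: 17 XOR 10 = 27 ≥ 17 — no move.
  21: 21 XOR 10 = 31 ≥ 21 — no move.
  7: 7 XOR 10 = 13 ≥ 7 — no move.
That gives 1 winning move.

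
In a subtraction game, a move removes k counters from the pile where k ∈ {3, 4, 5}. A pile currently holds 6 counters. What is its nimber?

2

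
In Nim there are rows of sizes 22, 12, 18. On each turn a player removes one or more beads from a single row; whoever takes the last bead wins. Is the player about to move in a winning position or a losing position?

Winning position

Nim-sum: 22 XOR 12 XOR 18 = 8.
The nim-sum is 8 ≠ 0, so this is an N-position: the player to move can win.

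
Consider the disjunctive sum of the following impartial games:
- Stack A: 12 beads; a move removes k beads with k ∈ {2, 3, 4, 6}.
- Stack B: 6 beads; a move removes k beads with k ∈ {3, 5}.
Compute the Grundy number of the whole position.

0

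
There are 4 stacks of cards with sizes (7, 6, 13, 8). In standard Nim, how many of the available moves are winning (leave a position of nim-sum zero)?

3

Write each in binary and XOR column by column:
  0111  (7)
  0110  (6)
  1101  (13)
  1000  (8)
  ----
  0100  (4)
The overall nim-sum is X = 4. A stack of size p has a winning move iff p XOR X < p (reduce it to p XOR X).
  7: 7 XOR 4 = 3 < 7 — winning move (to 3).
  6: 6 XOR 4 = 2 < 6 — winning move (to 2).
  13: 13 XOR 4 = 9 < 13 — winning move (to 9).
  8: 8 XOR 4 = 12 ≥ 8 — no move.
That gives 3 winning moves.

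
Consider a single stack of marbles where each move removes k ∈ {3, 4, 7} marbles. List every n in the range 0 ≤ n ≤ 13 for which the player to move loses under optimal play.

Build the Grundy sequence with g(k) = mex{g(k−s) : s ∈ {3, 4, 7}, s ≤ k}:
g(0) = mex{} = 0
g(1) = mex{} = 0
g(2) = mex{} = 0
g(3) = mex{0} = 1
g(4) = mex{0} = 1
g(5) = mex{0} = 1
g(6) = mex{0,1} = 2
g(7) = mex{0,1} = 2
g(8) = mex{0,1} = 2
g(9) = mex{0,1,2} = 3
g(10) = mex{1,2} = 0
g(11) = mex{1,2} = 0
g(12) = mex{1,2,3} = 0
g(13) = mex{0,2,3} = 1
The P-positions (g = 0) in 0..13 are 0, 1, 2, 10, 11, 12.

0, 1, 2, 10, 11, 12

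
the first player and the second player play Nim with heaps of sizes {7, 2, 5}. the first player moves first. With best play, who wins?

Write each in binary and XOR column by column:
  111  (7)
  010  (2)
  101  (5)
  ---
  000  (0)
The nim-sum is 0, so this is a P-position: the player to move is in a losing position under optimal play; the first player is about to move from it and so loses — the second player wins.

the second player wins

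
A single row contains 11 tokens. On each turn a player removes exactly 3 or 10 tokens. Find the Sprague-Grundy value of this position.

Grundy values for subtraction set {3, 10}:
g(0) = mex{} = 0
g(1) = mex{} = 0
g(2) = mex{} = 0
g(3) = mex{0} = 1
g(4) = mex{0} = 1
g(5) = mex{0} = 1
g(6) = mex{1} = 0
g(7) = mex{1} = 0
g(8) = mex{1} = 0
g(9) = mex{0} = 1
g(10) = mex{0} = 1
g(11) = mex{0} = 1
So g(11) = 1.

1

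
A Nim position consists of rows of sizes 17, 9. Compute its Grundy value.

24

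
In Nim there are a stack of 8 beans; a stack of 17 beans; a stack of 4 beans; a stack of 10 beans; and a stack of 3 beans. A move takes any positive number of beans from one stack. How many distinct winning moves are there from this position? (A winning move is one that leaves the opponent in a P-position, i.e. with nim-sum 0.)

Write each in binary and XOR column by column:
  01000  (8)
  10001  (17)
  00100  (4)
  01010  (10)
  00011  (3)
  -----
  10100  (20)
The overall nim-sum is X = 20. A stack of size p has a winning move iff p XOR X < p (reduce it to p XOR X).
  8: 8 XOR 20 = 28 ≥ 8 — no move.
  17: 17 XOR 20 = 5 < 17 — winning move (to 5).
  4: 4 XOR 20 = 16 ≥ 4 — no move.
  10: 10 XOR 20 = 30 ≥ 10 — no move.
  3: 3 XOR 20 = 23 ≥ 3 — no move.
That gives 1 winning move.

1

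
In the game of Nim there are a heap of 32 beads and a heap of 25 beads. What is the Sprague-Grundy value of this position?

Bitwise XOR of the heap sizes:
  100000  (32)
  011001  (25)
  ------
  111001  (57)

57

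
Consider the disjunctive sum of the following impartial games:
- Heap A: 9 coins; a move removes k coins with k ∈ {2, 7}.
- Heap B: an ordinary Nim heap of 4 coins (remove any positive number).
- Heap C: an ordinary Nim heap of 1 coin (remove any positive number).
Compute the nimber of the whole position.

Grundy values for heap A (subtraction set {2, 7}):
k:     0  1  2  3  4  5  6  7  8  9
g(k):  0  0  1  1  0  0  1  1  2  0
So g(9) = 0.
Heap B is a plain Nim heap of size 4, so its Grundy value is 4.
Heap C is a plain Nim heap of size 1, so its Grundy value is 1.
The value of a disjunctive sum is the nim-sum of the parts.
Combined value = 0 XOR 4 XOR 1 = 5.

5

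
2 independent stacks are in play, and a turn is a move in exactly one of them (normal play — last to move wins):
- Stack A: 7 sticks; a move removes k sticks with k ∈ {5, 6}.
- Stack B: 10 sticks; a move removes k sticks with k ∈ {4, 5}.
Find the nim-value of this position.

For stack A, compute g(0), g(1), … with moves {5, 6}:
g(0) = mex{} = 0
g(1) = mex{} = 0
g(2) = mex{} = 0
g(3) = mex{} = 0
g(4) = mex{} = 0
g(5) = mex{0} = 1
g(6) = mex{0} = 1
g(7) = mex{0} = 1
So g(7) = 1.
Build the Grundy sequence for stack B with g(k) = mex{g(k−s) : s ∈ {4, 5}, s ≤ k}:
k:     0  1  2  3  4  5  6  7  8  9 10
g(k):  0  0  0  0  1  1  1  1  2  0  0
So g(10) = 0.
The value of a disjunctive sum is the nim-sum of the parts.
Combined value = 1 XOR 0 = 1.

1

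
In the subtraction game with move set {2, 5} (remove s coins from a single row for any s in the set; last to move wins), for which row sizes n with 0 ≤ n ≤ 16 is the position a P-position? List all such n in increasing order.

0, 1, 4, 7, 8, 11, 14, 15

Grundy values for subtraction set {2, 5}:
k:     0  1  2  3  4  5  6  7  8  9 10 11 12 13 14 15 16
g(k):  0  0  1  1  0  2  1  0  0  1  1  0  2  1  0  0  1
The P-positions (g = 0) in 0..16 are 0, 1, 4, 7, 8, 11, 14, 15.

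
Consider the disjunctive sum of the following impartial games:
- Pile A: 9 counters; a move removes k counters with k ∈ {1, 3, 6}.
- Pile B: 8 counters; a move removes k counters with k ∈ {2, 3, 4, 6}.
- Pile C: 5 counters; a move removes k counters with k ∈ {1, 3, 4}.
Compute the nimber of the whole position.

3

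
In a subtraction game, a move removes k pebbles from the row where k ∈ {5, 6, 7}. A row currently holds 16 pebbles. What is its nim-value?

Compute g(0), g(1), … for moves {5, 6, 7}:
k:     0  1  2  3  4  5  6  7  8  9 10 11 12 13 14 15 16
g(k):  0  0  0  0  0  1  1  1  1  1  2  2  0  0  0  0  0
So g(16) = 0.

0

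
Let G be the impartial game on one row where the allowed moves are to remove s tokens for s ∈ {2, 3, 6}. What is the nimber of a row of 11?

Build the Grundy sequence with g(k) = mex{g(k−s) : s ∈ {2, 3, 6}, s ≤ k}:
g(0) = mex{} = 0
g(1) = mex{} = 0
g(2) = mex{0} = 1
g(3) = mex{0} = 1
g(4) = mex{0,1} = 2
g(5) = mex{1} = 0
g(6) = mex{0,1,2} = 3
g(7) = mex{0,2} = 1
g(8) = mex{0,1,3} = 2
g(9) = mex{1,3} = 0
g(10) = mex{1,2} = 0
g(11) = mex{0,2} = 1
So g(11) = 1.

1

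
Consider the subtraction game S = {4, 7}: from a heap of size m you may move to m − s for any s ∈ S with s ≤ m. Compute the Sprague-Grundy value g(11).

0

Compute g(0), g(1), … for moves {4, 7}:
g(0) = mex{} = 0
g(1) = mex{} = 0
g(2) = mex{} = 0
g(3) = mex{} = 0
g(4) = mex{0} = 1
g(5) = mex{0} = 1
g(6) = mex{0} = 1
g(7) = mex{0} = 1
g(8) = mex{0,1} = 2
g(9) = mex{0,1} = 2
g(10) = mex{0,1} = 2
g(11) = mex{1} = 0
So g(11) = 0.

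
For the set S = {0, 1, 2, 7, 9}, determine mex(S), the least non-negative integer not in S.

The values 0, 1, 2 are all present; 3 is the first non-negative integer missing from the set.

3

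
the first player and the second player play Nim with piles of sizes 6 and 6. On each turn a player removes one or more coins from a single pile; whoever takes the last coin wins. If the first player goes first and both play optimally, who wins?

the second player wins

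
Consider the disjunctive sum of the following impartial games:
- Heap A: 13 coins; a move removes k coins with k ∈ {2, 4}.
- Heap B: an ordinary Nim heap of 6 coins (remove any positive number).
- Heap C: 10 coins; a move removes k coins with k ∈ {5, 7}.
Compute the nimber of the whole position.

Build the Grundy sequence for heap A with g(k) = mex{g(k−s) : s ∈ {2, 4}, s ≤ k}:
k:     0  1  2  3  4  5  6  7  8  9 10 11 12 13
g(k):  0  0  1  1  2  2  0  0  1  1  2  2  0  0
So g(13) = 0.
Heap B is a plain Nim heap of size 6, so its Grundy value is 6.
Grundy values for heap C (subtraction set {5, 7}):
k:     0  1  2  3  4  5  6  7  8  9 10
g(k):  0  0  0  0  0  1  1  1  1  1  2
So g(10) = 2.
The value of a disjunctive sum is the nim-sum of the parts.
Combined value = 0 ⊕ 6 ⊕ 2 = 4.

4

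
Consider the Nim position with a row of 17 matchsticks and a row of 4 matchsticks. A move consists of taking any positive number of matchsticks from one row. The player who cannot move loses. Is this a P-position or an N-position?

Compute the nim-sum pairwise:
17 ^ 4 = 21
The nim-sum is 21 ≠ 0, so this is an N-position: the player to move can win.

N-position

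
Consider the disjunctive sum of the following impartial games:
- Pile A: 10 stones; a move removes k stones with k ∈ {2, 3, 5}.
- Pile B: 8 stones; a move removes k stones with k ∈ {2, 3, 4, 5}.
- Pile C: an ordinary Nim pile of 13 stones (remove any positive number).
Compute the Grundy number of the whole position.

Build the Grundy sequence for pile A with g(k) = mex{g(k−s) : s ∈ {2, 3, 5}, s ≤ k}:
g(0) = mex{} = 0
g(1) = mex{} = 0
g(2) = mex{0} = 1
g(3) = mex{0} = 1
g(4) = mex{0,1} = 2
g(5) = mex{0,1} = 2
g(6) = mex{0,1,2} = 3
g(7) = mex{1,2} = 0
g(8) = mex{1,2,3} = 0
g(9) = mex{0,2,3} = 1
g(10) = mex{0,2} = 1
So g(10) = 1.
Build the Grundy sequence for pile B with g(k) = mex{g(k−s) : s ∈ {2, 3, 4, 5}, s ≤ k}:
k:     0  1  2  3  4  5  6  7  8
g(k):  0  0  1  1  2  2  3  0  0
So g(8) = 0.
Pile C is a plain Nim pile of size 13, so its Grundy value is 13.
The value of a disjunctive sum is the nim-sum of the parts.
Combined value = 1 ⊕ 0 ⊕ 13 = 12.

12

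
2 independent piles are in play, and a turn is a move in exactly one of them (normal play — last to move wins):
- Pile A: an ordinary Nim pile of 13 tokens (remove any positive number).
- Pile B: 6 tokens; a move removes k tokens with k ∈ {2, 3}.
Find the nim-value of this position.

Pile A is a plain Nim pile of size 13, so its Grundy value is 13.
Build the Grundy sequence for pile B with g(k) = mex{g(k−s) : s ∈ {2, 3}, s ≤ k}:
g(0) = mex{} = 0
g(1) = mex{} = 0
g(2) = mex{0} = 1
g(3) = mex{0} = 1
g(4) = mex{0,1} = 2
g(5) = mex{1} = 0
g(6) = mex{1,2} = 0
So g(6) = 0.
The value of a disjunctive sum is the nim-sum of the parts.
Combined value = 13 XOR 0 = 13.

13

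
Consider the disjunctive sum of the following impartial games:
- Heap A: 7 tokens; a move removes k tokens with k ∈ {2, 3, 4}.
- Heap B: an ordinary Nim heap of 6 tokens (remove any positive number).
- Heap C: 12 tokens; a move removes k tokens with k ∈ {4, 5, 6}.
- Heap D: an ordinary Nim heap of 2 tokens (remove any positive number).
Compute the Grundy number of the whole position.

For heap A, compute g(0), g(1), … with moves {2, 3, 4}:
k:     0  1  2  3  4  5  6  7
g(k):  0  0  1  1  2  2  0  0
So g(7) = 0.
Heap B is a plain Nim heap of size 6, so its Grundy value is 6.
Grundy values for heap C (subtraction set {4, 5, 6}):
k:     0  1  2  3  4  5  6  7  8  9 10 11 12
g(k):  0  0  0  0  1  1  1  1  2  2  0  0  0
So g(12) = 0.
Heap D is a plain Nim heap of size 2, so its Grundy value is 2.
By the Sprague-Grundy theorem, the Grundy value of a sum of independent games is the XOR of the component values.
Combined value = 0 XOR 6 XOR 0 XOR 2 = 4.

4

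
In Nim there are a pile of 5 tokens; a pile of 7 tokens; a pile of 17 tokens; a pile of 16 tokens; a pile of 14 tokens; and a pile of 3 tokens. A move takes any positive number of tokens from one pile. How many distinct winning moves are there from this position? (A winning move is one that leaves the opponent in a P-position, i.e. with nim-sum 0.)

Compute the nim-sum pairwise:
5 ^ 7 = 2
2 ^ 17 = 19
19 ^ 16 = 3
3 ^ 14 = 13
13 ^ 3 = 14
The overall nim-sum is X = 14. A pile of size p has a winning move iff p XOR X < p (reduce it to p XOR X).
  5: 5 XOR 14 = 11 ≥ 5 — no move.
  7: 7 XOR 14 = 9 ≥ 7 — no move.
  17: 17 XOR 14 = 31 ≥ 17 — no move.
  16: 16 XOR 14 = 30 ≥ 16 — no move.
  14: 14 XOR 14 = 0 < 14 — winning move (to 0).
  3: 3 XOR 14 = 13 ≥ 3 — no move.
That gives 1 winning move.

1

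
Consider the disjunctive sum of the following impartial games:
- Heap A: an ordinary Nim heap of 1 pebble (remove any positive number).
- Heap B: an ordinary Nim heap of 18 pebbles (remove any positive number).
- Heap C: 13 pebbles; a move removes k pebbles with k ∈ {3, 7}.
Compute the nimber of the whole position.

18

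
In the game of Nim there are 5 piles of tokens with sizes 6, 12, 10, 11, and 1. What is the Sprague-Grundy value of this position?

Compute the nim-sum pairwise:
6 ^ 12 = 10
10 ^ 10 = 0
0 ^ 11 = 11
11 ^ 1 = 10

10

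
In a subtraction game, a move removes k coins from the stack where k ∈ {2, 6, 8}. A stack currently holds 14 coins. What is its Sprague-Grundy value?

0

Build the Grundy sequence with g(k) = mex{g(k−s) : s ∈ {2, 6, 8}, s ≤ k}:
k:     0  1  2  3  4  5  6  7  8  9 10 11 12 13 14
g(k):  0  0  1  1  0  0  1  1  2  2  3  3  2  2  0
So g(14) = 0.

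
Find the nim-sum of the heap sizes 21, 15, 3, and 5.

In binary:
  10101  (21)
  01111  (15)
  00011  (3)
  00101  (5)
  -----
  11100  (28)

28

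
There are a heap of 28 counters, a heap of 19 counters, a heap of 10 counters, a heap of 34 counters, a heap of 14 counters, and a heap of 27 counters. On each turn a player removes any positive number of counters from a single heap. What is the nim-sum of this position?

50

Nim-sum: 28 ^ 19 ^ 10 ^ 34 ^ 14 ^ 27 = 50.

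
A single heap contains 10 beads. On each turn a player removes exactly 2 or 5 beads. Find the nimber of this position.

Compute g(0), g(1), … for moves {2, 5}:
g(0) = mex{} = 0
g(1) = mex{} = 0
g(2) = mex{0} = 1
g(3) = mex{0} = 1
g(4) = mex{1} = 0
g(5) = mex{0,1} = 2
g(6) = mex{0} = 1
g(7) = mex{1,2} = 0
g(8) = mex{1} = 0
g(9) = mex{0} = 1
g(10) = mex{0,2} = 1
So g(10) = 1.

1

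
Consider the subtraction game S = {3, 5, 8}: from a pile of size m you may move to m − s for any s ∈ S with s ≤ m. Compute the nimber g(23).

Build the Grundy sequence with g(k) = mex{g(k−s) : s ∈ {3, 5, 8}, s ≤ k}:
k:     0  1  2  3  4  5  6  7  8  9 10 11 12 13 14 15 16 17 18 19 20 21 22 23
g(k):  0  0  0  1  1  1  2  2  2  3  3  0  0  0  1  1  1  2  2  2  3  3  0  0
So g(23) = 0.

0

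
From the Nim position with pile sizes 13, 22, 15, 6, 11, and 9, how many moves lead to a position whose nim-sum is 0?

1

Compute the nim-sum pairwise:
13 ^ 22 = 27
27 ^ 15 = 20
20 ^ 6 = 18
18 ^ 11 = 25
25 ^ 9 = 16
The overall nim-sum is X = 16. A pile of size p has a winning move iff p XOR X < p (reduce it to p XOR X).
  13: 13 XOR 16 = 29 ≥ 13 — no move.
  22: 22 XOR 16 = 6 < 22 — winning move (to 6).
  15: 15 XOR 16 = 31 ≥ 15 — no move.
  6: 6 XOR 16 = 22 ≥ 6 — no move.
  11: 11 XOR 16 = 27 ≥ 11 — no move.
  9: 9 XOR 16 = 25 ≥ 9 — no move.
That gives 1 winning move.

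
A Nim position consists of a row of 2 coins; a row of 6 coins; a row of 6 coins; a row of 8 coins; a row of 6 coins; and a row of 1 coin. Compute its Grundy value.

13

Nim-sum: 2 XOR 6 XOR 6 XOR 8 XOR 6 XOR 1 = 13.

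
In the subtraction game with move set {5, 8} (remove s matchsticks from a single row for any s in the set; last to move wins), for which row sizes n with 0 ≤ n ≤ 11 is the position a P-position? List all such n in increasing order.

Grundy values for subtraction set {5, 8}:
k:     0  1  2  3  4  5  6  7  8  9 10 11
g(k):  0  0  0  0  0  1  1  1  1  1  2  2
The P-positions (g = 0) in 0..11 are 0, 1, 2, 3, 4.

0, 1, 2, 3, 4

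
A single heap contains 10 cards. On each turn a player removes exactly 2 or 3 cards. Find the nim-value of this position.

Build the Grundy sequence with g(k) = mex{g(k−s) : s ∈ {2, 3}, s ≤ k}:
g(0) = mex{} = 0
g(1) = mex{} = 0
g(2) = mex{0} = 1
g(3) = mex{0} = 1
g(4) = mex{0,1} = 2
g(5) = mex{1} = 0
g(6) = mex{1,2} = 0
g(7) = mex{0,2} = 1
g(8) = mex{0} = 1
g(9) = mex{0,1} = 2
g(10) = mex{1} = 0
So g(10) = 0.

0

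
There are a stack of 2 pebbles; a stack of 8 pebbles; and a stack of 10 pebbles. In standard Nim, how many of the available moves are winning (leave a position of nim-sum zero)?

0

Nim-sum: 2 ⊕ 8 ⊕ 10 = 0.
The nim-sum is already 0, so every move leaves a nonzero nim-sum — there are no winning moves.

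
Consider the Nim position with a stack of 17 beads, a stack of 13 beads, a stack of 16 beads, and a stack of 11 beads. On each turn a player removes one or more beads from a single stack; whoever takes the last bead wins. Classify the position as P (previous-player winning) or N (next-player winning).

Write each in binary and XOR column by column:
  10001  (17)
  01101  (13)
  10000  (16)
  01011  (11)
  -----
  00111  (7)
The nim-sum is 7 ≠ 0, so this is an N-position: the player to move can win.

N-position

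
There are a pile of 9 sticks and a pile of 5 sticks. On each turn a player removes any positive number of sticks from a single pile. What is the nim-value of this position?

12

Compute the nim-sum pairwise:
9 ^ 5 = 12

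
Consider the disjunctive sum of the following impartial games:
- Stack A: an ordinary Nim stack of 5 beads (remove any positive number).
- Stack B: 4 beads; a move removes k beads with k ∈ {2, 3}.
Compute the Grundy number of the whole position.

7

Stack A is a plain Nim stack of size 5, so its Grundy value is 5.
Grundy values for stack B (subtraction set {2, 3}):
k:     0  1  2  3  4
g(k):  0  0  1  1  2
So g(4) = 2.
By the Sprague-Grundy theorem, the Grundy value of a sum of independent games is the XOR of the component values.
Combined value = 5 XOR 2 = 7.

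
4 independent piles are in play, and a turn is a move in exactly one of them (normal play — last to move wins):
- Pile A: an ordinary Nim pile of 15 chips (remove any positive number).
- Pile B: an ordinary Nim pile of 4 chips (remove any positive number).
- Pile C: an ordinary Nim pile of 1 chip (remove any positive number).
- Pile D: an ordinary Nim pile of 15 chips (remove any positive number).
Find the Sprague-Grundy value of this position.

5

Pile A is a plain Nim pile of size 15, so its Grundy value is 15.
Pile B is a plain Nim pile of size 4, so its Grundy value is 4.
Pile C is a plain Nim pile of size 1, so its Grundy value is 1.
Pile D is a plain Nim pile of size 15, so its Grundy value is 15.
By the Sprague-Grundy theorem, the Grundy value of a sum of independent games is the XOR of the component values.
Combined value = 15 XOR 4 XOR 1 XOR 15 = 5.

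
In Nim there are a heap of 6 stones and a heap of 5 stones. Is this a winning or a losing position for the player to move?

Winning position

Nim-sum: 6 ⊕ 5 = 3.
The nim-sum is 3 ≠ 0, so this is an N-position: the player to move can win.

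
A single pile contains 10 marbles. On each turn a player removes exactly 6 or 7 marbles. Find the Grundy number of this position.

1

Grundy values for subtraction set {6, 7}:
k:     0  1  2  3  4  5  6  7  8  9 10
g(k):  0  0  0  0  0  0  1  1  1  1  1
So g(10) = 1.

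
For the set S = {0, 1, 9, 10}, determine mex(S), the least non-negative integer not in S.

2

The values 0, 1 are all present; 2 is the first non-negative integer missing from the set.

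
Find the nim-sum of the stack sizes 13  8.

5

Bitwise XOR of the heap sizes:
  1101  (13)
  1000  (8)
  ----
  0101  (5)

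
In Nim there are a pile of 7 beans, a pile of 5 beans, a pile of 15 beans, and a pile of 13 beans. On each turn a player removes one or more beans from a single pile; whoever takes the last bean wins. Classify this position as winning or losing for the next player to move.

Nim-sum: 7 ^ 5 ^ 15 ^ 13 = 0.
The nim-sum is 0, so this is a P-position: the player to move is in a losing position under optimal play.

Losing position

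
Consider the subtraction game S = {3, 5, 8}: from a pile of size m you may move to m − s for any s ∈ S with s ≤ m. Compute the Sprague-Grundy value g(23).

0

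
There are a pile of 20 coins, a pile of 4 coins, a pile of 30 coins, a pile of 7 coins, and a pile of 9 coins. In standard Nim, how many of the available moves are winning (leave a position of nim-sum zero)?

Compute the nim-sum pairwise:
20 XOR 4 = 16
16 XOR 30 = 14
14 XOR 7 = 9
9 XOR 9 = 0
The nim-sum is already 0, so every move leaves a nonzero nim-sum — there are no winning moves.

0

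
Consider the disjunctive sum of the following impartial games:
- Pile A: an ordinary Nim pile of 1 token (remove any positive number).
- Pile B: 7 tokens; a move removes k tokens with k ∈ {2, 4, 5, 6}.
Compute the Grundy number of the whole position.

2

Pile A is a plain Nim pile of size 1, so its Grundy value is 1.
For pile B, compute g(0), g(1), … with moves {2, 4, 5, 6}:
k:     0  1  2  3  4  5  6  7
g(k):  0  0  1  1  2  2  3  3
So g(7) = 3.
The value of a disjunctive sum is the nim-sum of the parts.
Combined value = 1 XOR 3 = 2.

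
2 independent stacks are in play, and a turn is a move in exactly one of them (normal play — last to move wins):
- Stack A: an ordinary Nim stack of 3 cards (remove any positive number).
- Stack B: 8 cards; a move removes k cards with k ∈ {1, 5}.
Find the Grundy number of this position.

Stack A is a plain Nim stack of size 3, so its Grundy value is 3.
Grundy values for stack B (subtraction set {1, 5}):
g(0) = mex{} = 0
g(1) = mex{0} = 1
g(2) = mex{1} = 0
g(3) = mex{0} = 1
g(4) = mex{1} = 0
g(5) = mex{0} = 1
g(6) = mex{1} = 0
g(7) = mex{0} = 1
g(8) = mex{1} = 0
So g(8) = 0.
By the Sprague-Grundy theorem, the Grundy value of a sum of independent games is the XOR of the component values.
Combined value = 3 XOR 0 = 3.

3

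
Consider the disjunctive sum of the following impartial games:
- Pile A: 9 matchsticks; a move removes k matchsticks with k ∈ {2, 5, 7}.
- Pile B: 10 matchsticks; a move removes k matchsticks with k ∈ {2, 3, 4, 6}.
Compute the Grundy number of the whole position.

Grundy values for pile A (subtraction set {2, 5, 7}):
g(0) = mex{} = 0
g(1) = mex{} = 0
g(2) = mex{0} = 1
g(3) = mex{0} = 1
g(4) = mex{1} = 0
g(5) = mex{0,1} = 2
g(6) = mex{0} = 1
g(7) = mex{0,1,2} = 3
g(8) = mex{0,1} = 2
g(9) = mex{0,1,3} = 2
So g(9) = 2.
For pile B, compute g(0), g(1), … with moves {2, 3, 4, 6}:
k:     0  1  2  3  4  5  6  7  8  9 10
g(k):  0  0  1  1  2  2  3  3  0  0  1
So g(10) = 1.
The value of a disjunctive sum is the nim-sum of the parts.
Combined value = 2 XOR 1 = 3.

3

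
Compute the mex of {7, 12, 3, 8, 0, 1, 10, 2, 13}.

4

The values 0, 1, 2, 3 are all present; 4 is the first non-negative integer missing from the set.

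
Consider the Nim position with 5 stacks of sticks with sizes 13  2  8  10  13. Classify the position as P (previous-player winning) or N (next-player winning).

P-position

Nim-sum: 13 ^ 2 ^ 8 ^ 10 ^ 13 = 0.
The nim-sum is 0, so this is a P-position: the player to move is in a losing position under optimal play.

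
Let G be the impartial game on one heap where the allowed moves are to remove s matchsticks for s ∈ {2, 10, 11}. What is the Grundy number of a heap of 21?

Build the Grundy sequence with g(k) = mex{g(k−s) : s ∈ {2, 10, 11}, s ≤ k}:
k:     0  1  2  3  4  5  6  7  8  9 10 11 12 13 14 15 16 17 18 19 20 21
g(k):  0  0  1  1  0  0  1  1  0  0  1  1  2  0  3  1  2  0  3  1  2  0
So g(21) = 0.

0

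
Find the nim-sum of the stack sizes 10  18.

Write each in binary and XOR column by column:
  01010  (10)
  10010  (18)
  -----
  11000  (24)

24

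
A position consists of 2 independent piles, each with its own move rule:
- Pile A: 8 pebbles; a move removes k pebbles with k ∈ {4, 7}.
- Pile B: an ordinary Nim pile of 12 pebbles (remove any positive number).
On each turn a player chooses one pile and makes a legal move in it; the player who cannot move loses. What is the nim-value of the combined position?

For pile A, compute g(0), g(1), … with moves {4, 7}:
g(0) = mex{} = 0
g(1) = mex{} = 0
g(2) = mex{} = 0
g(3) = mex{} = 0
g(4) = mex{0} = 1
g(5) = mex{0} = 1
g(6) = mex{0} = 1
g(7) = mex{0} = 1
g(8) = mex{0,1} = 2
So g(8) = 2.
Pile B is a plain Nim pile of size 12, so its Grundy value is 12.
The value of a disjunctive sum is the nim-sum of the parts.
Combined value = 2 ⊕ 12 = 14.

14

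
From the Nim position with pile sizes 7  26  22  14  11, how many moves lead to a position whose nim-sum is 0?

3

In binary:
  00111  (7)
  11010  (26)
  10110  (22)
  01110  (14)
  01011  (11)
  -----
  01110  (14)
The overall nim-sum is X = 14. A pile of size p has a winning move iff p XOR X < p (reduce it to p XOR X).
  7: 7 XOR 14 = 9 ≥ 7 — no move.
  26: 26 XOR 14 = 20 < 26 — winning move (to 20).
  22: 22 XOR 14 = 24 ≥ 22 — no move.
  14: 14 XOR 14 = 0 < 14 — winning move (to 0).
  11: 11 XOR 14 = 5 < 11 — winning move (to 5).
That gives 3 winning moves.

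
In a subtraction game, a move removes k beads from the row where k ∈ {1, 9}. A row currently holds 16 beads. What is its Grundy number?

0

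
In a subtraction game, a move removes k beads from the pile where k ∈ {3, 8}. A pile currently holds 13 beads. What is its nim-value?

Grundy values for subtraction set {3, 8}:
g(0) = mex{} = 0
g(1) = mex{} = 0
g(2) = mex{} = 0
g(3) = mex{0} = 1
g(4) = mex{0} = 1
g(5) = mex{0} = 1
g(6) = mex{1} = 0
g(7) = mex{1} = 0
g(8) = mex{0,1} = 2
g(9) = mex{0} = 1
g(10) = mex{0} = 1
g(11) = mex{1,2} = 0
g(12) = mex{1} = 0
g(13) = mex{1} = 0
So g(13) = 0.

0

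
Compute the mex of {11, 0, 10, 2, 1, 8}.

3

The values 0, 1, 2 are all present; 3 is the first non-negative integer missing from the set.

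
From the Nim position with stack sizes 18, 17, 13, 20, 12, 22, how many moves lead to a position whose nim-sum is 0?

0

Compute the nim-sum pairwise:
18 ⊕ 17 = 3
3 ⊕ 13 = 14
14 ⊕ 20 = 26
26 ⊕ 12 = 22
22 ⊕ 22 = 0
The nim-sum is already 0, so every move leaves a nonzero nim-sum — there are no winning moves.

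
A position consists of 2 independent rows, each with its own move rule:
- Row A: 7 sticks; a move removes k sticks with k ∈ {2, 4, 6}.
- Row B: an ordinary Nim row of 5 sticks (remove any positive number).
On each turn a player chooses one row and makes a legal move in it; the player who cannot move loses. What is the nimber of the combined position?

For row A, compute g(0), g(1), … with moves {2, 4, 6}:
g(0) = mex{} = 0
g(1) = mex{} = 0
g(2) = mex{0} = 1
g(3) = mex{0} = 1
g(4) = mex{0,1} = 2
g(5) = mex{0,1} = 2
g(6) = mex{0,1,2} = 3
g(7) = mex{0,1,2} = 3
So g(7) = 3.
Row B is a plain Nim row of size 5, so its Grundy value is 5.
The value of a disjunctive sum is the nim-sum of the parts.
Combined value = 3 ⊕ 5 = 6.

6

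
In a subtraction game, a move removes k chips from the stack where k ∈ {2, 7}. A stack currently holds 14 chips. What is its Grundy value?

0

Compute g(0), g(1), … for moves {2, 7}:
g(0) = mex{} = 0
g(1) = mex{} = 0
g(2) = mex{0} = 1
g(3) = mex{0} = 1
g(4) = mex{1} = 0
g(5) = mex{1} = 0
g(6) = mex{0} = 1
g(7) = mex{0} = 1
g(8) = mex{0,1} = 2
g(9) = mex{1} = 0
g(10) = mex{1,2} = 0
g(11) = mex{0} = 1
g(12) = mex{0} = 1
g(13) = mex{1} = 0
g(14) = mex{1} = 0
So g(14) = 0.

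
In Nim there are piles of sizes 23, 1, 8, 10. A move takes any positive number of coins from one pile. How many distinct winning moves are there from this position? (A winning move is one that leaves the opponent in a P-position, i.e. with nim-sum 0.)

1

Write each in binary and XOR column by column:
  10111  (23)
  00001  (1)
  01000  (8)
  01010  (10)
  -----
  10100  (20)
The overall nim-sum is X = 20. A pile of size p has a winning move iff p XOR X < p (reduce it to p XOR X).
  23: 23 XOR 20 = 3 < 23 — winning move (to 3).
  1: 1 XOR 20 = 21 ≥ 1 — no move.
  8: 8 XOR 20 = 28 ≥ 8 — no move.
  10: 10 XOR 20 = 30 ≥ 10 — no move.
That gives 1 winning move.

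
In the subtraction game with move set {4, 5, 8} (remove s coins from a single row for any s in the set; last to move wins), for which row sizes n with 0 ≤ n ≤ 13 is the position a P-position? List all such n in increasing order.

0, 1, 2, 3, 12, 13

Compute g(0), g(1), … for moves {4, 5, 8}:
g(0) = mex{} = 0
g(1) = mex{} = 0
g(2) = mex{} = 0
g(3) = mex{} = 0
g(4) = mex{0} = 1
g(5) = mex{0} = 1
g(6) = mex{0} = 1
g(7) = mex{0} = 1
g(8) = mex{0,1} = 2
g(9) = mex{0,1} = 2
g(10) = mex{0,1} = 2
g(11) = mex{0,1} = 2
g(12) = mex{1,2} = 0
g(13) = mex{1,2} = 0
The P-positions (g = 0) in 0..13 are 0, 1, 2, 3, 12, 13.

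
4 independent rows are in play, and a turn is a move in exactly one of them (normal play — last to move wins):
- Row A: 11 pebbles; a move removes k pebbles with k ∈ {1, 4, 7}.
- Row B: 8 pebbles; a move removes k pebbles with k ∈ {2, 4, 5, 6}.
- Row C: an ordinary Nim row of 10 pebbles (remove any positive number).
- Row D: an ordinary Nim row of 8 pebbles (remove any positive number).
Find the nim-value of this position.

3

For row A, compute g(0), g(1), … with moves {1, 4, 7}:
k:     0  1  2  3  4  5  6  7  8  9 10 11
g(k):  0  1  0  1  2  0  1  2  0  1  0  1
So g(11) = 1.
Grundy values for row B (subtraction set {2, 4, 5, 6}):
k:     0  1  2  3  4  5  6  7  8
g(k):  0  0  1  1  2  2  3  3  0
So g(8) = 0.
Row C is a plain Nim row of size 10, so its Grundy value is 10.
Row D is a plain Nim row of size 8, so its Grundy value is 8.
The value of a disjunctive sum is the nim-sum of the parts.
Combined value = 1 ⊕ 0 ⊕ 10 ⊕ 8 = 3.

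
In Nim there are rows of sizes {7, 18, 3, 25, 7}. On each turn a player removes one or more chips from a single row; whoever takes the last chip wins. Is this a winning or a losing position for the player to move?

Write each in binary and XOR column by column:
  00111  (7)
  10010  (18)
  00011  (3)
  11001  (25)
  00111  (7)
  -----
  01000  (8)
The nim-sum is 8 ≠ 0, so this is an N-position: the player to move can win.

Winning position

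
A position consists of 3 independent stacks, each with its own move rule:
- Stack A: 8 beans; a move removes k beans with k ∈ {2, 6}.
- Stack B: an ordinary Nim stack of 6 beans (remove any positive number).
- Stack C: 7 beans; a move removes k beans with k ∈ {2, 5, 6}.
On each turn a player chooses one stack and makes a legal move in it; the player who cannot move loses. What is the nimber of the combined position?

5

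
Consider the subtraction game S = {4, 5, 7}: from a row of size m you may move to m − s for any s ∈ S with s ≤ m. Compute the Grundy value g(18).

1

Build the Grundy sequence with g(k) = mex{g(k−s) : s ∈ {4, 5, 7}, s ≤ k}:
k:     0  1  2  3  4  5  6  7  8  9 10 11 12 13 14 15 16 17 18
g(k):  0  0  0  0  1  1  1  1  2  2  2  0  0  0  0  1  1  1  1
So g(18) = 1.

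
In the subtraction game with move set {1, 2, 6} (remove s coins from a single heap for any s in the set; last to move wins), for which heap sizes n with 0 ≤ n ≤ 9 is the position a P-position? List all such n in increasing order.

0, 3, 7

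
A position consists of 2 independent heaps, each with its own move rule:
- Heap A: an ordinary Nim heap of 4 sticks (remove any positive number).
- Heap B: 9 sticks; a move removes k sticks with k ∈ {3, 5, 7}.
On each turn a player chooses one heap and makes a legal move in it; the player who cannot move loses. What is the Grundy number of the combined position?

7

Heap A is a plain Nim heap of size 4, so its Grundy value is 4.
For heap B, compute g(0), g(1), … with moves {3, 5, 7}:
k:     0  1  2  3  4  5  6  7  8  9
g(k):  0  0  0  1  1  1  2  2  2  3
So g(9) = 3.
The value of a disjunctive sum is the nim-sum of the parts.
Combined value = 4 ⊕ 3 = 7.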